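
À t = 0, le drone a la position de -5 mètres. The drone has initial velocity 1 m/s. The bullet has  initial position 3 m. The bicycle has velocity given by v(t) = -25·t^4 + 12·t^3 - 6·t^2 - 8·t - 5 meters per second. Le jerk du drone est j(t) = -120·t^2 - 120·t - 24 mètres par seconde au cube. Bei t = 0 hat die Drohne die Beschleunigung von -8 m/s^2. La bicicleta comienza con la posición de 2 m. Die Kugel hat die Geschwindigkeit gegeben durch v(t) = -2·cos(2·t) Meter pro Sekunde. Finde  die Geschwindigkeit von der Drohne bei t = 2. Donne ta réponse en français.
En partant du jerk j(t) = -120·t^2 - 120·t - 24, nous prenons 2 intégrales. La primitive du jerk est l'accélération. En utilisant a(0) = -8, nous obtenons a(t) = -40·t^3 - 60·t^2 - 24·t - 8. En intégrant l'accélération et en utilisant la condition initiale v(0) = 1, nous obtenons v(t) = -10·t^4 - 20·t^3 - 12·t^2 - 8·t + 1. En utilisant v(t) = -10·t^4 - 20·t^3 - 12·t^2 - 8·t + 1 et en substituant t = 2, nous trouvons v = -383.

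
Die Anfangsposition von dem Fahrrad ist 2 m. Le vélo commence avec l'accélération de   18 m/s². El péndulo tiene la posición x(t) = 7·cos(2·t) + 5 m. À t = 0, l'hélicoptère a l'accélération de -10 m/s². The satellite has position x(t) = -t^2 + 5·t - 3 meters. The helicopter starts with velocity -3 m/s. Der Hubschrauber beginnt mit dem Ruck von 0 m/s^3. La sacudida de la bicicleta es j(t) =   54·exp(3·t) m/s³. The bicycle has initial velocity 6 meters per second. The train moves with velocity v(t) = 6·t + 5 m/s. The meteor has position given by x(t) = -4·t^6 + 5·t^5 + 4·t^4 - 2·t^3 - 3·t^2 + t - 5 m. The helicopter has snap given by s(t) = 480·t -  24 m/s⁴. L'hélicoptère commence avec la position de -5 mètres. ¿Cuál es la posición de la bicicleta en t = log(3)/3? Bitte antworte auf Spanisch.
Para resolver esto, necesitamos tomar 3 integrales de nuestra ecuación de la sacudida j(t) = 54·exp(3·t). Integrando la sacudida y usando la condición inicial a(0) = 18, obtenemos a(t) = 18·exp(3·t). La antiderivada de la aceleración, con v(0) = 6, da la velocidad: v(t) = 6·exp(3·t). La integral de la velocidad es la posición. Usando x(0) = 2, obtenemos x(t) = 2·exp(3·t). Usando x(t) = 2·exp(3·t) y sustituyendo t = log(3)/3, encontramos x = 6.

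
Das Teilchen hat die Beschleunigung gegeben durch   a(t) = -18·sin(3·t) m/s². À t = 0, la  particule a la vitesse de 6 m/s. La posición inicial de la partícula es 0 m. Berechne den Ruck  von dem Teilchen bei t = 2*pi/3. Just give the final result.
Der Ruck bei t = 2*pi/3 ist j = -54.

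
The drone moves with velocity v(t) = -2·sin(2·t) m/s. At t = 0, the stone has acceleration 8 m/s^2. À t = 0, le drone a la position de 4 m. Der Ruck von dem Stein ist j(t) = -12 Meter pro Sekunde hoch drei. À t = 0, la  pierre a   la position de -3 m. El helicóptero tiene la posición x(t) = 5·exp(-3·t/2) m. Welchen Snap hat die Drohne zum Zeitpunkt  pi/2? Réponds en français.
En partant de la vitesse v(t) = -2·sin(2·t), nous prenons 3 dérivées. La dérivée de la vitesse donne l'accélération: a(t) = -4·cos(2·t). En dérivant l'accélération, nous obtenons le jerk: j(t) = 8·sin(2·t). En prenant d/dt de j(t), nous trouvons s(t) = 16·cos(2·t). En utilisant s(t) = 16·cos(2·t) et en substituant t = pi/2, nous trouvons s = -16.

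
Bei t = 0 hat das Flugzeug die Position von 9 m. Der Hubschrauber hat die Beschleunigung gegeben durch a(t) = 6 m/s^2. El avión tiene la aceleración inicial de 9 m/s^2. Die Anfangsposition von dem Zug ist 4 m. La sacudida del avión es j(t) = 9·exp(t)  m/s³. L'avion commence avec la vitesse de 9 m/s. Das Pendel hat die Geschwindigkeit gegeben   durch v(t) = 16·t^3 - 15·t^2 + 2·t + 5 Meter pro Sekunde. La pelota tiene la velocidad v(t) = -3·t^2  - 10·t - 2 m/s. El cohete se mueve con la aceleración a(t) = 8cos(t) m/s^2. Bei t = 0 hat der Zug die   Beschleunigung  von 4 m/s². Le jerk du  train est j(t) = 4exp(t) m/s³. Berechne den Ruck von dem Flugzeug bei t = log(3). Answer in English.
We have jerk j(t) = 9·exp(t). Substituting t = log(3): j(log(3)) = 27.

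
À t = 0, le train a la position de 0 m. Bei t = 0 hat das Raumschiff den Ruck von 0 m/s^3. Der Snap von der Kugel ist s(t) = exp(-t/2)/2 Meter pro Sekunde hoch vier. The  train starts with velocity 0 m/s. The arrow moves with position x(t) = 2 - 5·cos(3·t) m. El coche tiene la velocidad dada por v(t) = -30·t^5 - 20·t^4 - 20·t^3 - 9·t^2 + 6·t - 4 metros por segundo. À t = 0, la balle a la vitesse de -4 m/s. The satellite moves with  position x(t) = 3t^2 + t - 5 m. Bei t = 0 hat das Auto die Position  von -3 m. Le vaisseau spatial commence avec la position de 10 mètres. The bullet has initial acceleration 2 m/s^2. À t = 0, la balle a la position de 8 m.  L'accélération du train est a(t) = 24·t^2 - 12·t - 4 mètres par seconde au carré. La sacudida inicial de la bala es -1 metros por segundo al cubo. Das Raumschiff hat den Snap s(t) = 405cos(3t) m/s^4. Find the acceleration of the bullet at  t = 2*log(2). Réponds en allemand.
Wir müssen die Stammfunktion unserer Gleichung für den Snap s(t) = exp(-t/2)/2 2-mal finden. Das Integral von dem Snap, mit j(0) = -1, ergibt den Ruck: j(t) = -exp(-t/2). Die Stammfunktion von dem Ruck, mit a(0) = 2, ergibt die Beschleunigung: a(t) = 2·exp(-t/2). Aus der Gleichung für die Beschleunigung a(t) = 2·exp(-t/2), setzen wir t = 2*log(2) ein und erhalten a = 1.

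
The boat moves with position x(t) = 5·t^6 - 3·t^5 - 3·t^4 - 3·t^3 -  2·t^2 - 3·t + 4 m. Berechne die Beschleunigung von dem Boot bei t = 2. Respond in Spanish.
Debemos derivar nuestra ecuación de la posición x(t) = 5·t^6 - 3·t^5 - 3·t^4 - 3·t^3 - 2·t^2 - 3·t + 4 2 veces. Tomando d/dt de x(t), encontramos v(t) = 30·t^5 - 15·t^4 - 12·t^3 - 9·t^2 - 4·t - 3. La derivada de la velocidad da la aceleración: a(t) = 150·t^4 - 60·t^3 - 36·t^2 - 18·t - 4. Usando a(t) = 150·t^4 - 60·t^3 - 36·t^2 - 18·t - 4 y sustituyendo t = 2, encontramos a = 1736.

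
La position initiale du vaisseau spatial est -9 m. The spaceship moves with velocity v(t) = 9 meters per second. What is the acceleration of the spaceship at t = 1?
Starting from velocity v(t) = 9, we take 1 derivative. Differentiating velocity, we get acceleration: a(t) = 0. From the given acceleration equation a(t) = 0, we substitute t = 1 to get a = 0.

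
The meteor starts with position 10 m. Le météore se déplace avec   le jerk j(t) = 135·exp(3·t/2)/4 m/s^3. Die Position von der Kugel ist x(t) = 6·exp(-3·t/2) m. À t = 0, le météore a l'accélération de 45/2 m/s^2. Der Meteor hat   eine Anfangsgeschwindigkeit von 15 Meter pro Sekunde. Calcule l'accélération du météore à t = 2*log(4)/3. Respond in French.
Nous devons intégrer notre équation du jerk j(t) = 135·exp(3·t/2)/4 1 fois. En intégrant le jerk et en utilisant la condition initiale a(0) = 45/2, nous obtenons a(t) = 45·exp(3·t/2)/2. De l'équation de l'accélération a(t) = 45·exp(3·t/2)/2, nous substituons t = 2*log(4)/3 pour obtenir a = 90.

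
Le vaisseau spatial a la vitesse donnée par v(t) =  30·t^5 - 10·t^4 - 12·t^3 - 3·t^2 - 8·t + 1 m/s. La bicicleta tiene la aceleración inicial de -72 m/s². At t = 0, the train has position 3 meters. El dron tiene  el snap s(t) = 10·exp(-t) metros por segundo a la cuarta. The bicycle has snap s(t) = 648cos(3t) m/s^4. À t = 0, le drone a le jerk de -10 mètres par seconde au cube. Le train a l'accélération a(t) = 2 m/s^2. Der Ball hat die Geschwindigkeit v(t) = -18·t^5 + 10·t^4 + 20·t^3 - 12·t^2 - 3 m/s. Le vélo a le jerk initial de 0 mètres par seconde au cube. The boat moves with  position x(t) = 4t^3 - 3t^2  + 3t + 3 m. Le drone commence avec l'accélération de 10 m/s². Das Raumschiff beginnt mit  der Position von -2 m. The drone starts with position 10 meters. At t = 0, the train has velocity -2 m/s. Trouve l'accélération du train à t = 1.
Nous avons l'accélération a(t) = 2. En substituant t = 1: a(1) = 2.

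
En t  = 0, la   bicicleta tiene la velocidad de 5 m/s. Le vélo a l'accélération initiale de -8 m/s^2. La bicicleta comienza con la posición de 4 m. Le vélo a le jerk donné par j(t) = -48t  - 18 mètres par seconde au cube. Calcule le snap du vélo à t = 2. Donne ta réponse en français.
En partant du jerk j(t) = -48·t - 18, nous prenons 1 dérivée. En dérivant le jerk, nous obtenons le snap: s(t) = -48. En utilisant s(t) = -48 et en substituant t = 2, nous trouvons s = -48.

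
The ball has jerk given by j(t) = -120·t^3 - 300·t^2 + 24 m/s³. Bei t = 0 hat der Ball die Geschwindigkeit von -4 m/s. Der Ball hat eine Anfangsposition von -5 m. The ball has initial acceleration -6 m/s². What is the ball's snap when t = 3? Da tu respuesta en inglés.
To solve this, we need to take 1 derivative of our jerk equation j(t) = -120·t^3 - 300·t^2 + 24. The derivative of jerk gives snap: s(t) = -360·t^2 - 600·t. From the given snap equation s(t) = -360·t^2 - 600·t, we substitute t = 3 to get s = -5040.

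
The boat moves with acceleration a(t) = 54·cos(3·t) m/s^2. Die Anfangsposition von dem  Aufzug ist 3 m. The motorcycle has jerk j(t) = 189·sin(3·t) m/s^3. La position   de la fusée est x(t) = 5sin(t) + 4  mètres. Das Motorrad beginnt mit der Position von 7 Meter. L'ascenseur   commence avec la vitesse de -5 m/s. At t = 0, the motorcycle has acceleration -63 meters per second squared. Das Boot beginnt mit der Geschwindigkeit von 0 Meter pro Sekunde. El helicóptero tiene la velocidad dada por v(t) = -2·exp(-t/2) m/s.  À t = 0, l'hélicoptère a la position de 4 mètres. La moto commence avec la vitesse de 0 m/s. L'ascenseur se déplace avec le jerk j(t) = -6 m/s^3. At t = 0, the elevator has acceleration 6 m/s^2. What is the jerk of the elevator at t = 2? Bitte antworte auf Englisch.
We have jerk j(t) = -6. Substituting t = 2: j(2) = -6.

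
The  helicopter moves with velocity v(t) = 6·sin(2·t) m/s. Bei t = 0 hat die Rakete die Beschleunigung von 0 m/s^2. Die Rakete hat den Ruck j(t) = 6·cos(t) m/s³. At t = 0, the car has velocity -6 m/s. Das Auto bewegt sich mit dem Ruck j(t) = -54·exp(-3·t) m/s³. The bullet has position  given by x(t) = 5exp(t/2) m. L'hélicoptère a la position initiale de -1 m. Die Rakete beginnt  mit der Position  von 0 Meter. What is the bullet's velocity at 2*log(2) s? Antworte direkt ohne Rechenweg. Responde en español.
En t = 2*log(2), v = 5.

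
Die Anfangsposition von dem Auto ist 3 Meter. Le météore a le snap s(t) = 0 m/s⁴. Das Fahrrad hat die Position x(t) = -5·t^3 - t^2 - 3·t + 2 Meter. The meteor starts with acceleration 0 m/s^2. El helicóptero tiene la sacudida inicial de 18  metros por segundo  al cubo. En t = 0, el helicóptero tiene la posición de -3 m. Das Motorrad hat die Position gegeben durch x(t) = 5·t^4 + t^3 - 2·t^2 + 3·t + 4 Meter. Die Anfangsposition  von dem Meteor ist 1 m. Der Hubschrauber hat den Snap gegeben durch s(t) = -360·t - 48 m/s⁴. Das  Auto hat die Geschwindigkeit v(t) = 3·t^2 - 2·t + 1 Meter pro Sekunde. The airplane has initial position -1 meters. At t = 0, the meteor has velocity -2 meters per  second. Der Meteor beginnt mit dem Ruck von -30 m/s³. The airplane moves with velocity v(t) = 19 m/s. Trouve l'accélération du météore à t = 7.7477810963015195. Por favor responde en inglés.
Starting from snap s(t) = 0, we take 2 antiderivatives. The antiderivative of snap, with j(0) = -30, gives jerk: j(t) = -30. The antiderivative of jerk is acceleration. Using a(0) = 0, we get a(t) = -30·t. From the given acceleration equation a(t) = -30·t, we substitute t = 7.7477810963015195 to get a = -232.433432889046.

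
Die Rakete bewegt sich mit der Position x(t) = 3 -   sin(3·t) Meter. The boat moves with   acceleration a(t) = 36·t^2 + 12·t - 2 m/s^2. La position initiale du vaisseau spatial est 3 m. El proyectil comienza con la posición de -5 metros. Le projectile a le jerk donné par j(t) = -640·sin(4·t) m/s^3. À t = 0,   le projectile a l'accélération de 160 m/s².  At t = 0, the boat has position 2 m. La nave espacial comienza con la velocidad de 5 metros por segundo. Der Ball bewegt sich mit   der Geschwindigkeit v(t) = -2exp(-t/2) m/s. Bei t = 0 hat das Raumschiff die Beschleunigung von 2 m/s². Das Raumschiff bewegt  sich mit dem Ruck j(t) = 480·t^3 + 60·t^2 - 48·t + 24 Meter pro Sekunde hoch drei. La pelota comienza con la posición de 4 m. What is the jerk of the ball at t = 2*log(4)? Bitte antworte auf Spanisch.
Debemos derivar nuestra ecuación de la velocidad v(t) = -2·exp(-t/2) 2 veces. La derivada de la velocidad da la aceleración: a(t) = exp(-t/2). Derivando la aceleración, obtenemos la sacudida: j(t) = -exp(-t/2)/2. De la ecuación de la sacudida j(t) = -exp(-t/2)/2, sustituimos t = 2*log(4) para obtener j = -1/8.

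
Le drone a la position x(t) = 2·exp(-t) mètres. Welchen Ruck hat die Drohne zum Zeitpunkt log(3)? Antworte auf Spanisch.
Para resolver esto, necesitamos tomar 3 derivadas de nuestra ecuación de la posición x(t) = 2·exp(-t). Tomando d/dt de x(t), encontramos v(t) = -2·exp(-t). Derivando la velocidad, obtenemos la aceleración: a(t) = 2·exp(-t). Tomando d/dt de a(t), encontramos j(t) = -2·exp(-t). Usando j(t) = -2·exp(-t) y sustituyendo t = log(3), encontramos j = -2/3.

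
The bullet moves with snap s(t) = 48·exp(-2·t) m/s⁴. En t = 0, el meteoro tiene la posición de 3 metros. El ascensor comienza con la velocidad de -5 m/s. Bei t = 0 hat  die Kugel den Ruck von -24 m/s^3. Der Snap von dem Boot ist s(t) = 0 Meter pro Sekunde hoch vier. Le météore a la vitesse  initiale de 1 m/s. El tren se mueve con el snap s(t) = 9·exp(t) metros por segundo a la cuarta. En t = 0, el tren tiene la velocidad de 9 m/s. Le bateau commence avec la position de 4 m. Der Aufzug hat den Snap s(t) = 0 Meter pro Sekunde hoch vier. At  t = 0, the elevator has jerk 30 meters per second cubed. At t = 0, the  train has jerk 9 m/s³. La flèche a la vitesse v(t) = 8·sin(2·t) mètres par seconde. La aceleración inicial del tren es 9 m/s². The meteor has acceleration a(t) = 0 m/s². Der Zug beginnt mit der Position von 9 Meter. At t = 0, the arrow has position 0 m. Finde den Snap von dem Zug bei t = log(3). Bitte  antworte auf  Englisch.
Using s(t) = 9·exp(t) and substituting t = log(3), we find s = 27.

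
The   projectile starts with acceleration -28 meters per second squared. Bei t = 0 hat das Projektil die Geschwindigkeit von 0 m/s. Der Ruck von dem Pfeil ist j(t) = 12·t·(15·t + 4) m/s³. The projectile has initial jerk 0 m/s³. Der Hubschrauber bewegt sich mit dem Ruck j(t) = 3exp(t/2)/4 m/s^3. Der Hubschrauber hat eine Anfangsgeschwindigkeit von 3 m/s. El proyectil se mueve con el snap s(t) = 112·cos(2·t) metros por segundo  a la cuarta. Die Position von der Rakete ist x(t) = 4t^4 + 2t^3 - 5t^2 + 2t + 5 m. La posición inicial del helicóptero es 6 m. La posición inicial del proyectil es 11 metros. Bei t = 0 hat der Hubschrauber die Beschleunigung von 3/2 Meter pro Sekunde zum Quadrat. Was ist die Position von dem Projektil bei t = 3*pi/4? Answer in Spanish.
Partiendo del snap s(t) = 112·cos(2·t), tomamos 4 integrales. Tomando ∫s(t)dt y aplicando j(0) = 0, encontramos j(t) = 56·sin(2·t). Integrando la sacudida y usando la condición inicial a(0) = -28, obtenemos a(t) = -28·cos(2·t). Tomando ∫a(t)dt y aplicando v(0) = 0, encontramos v(t) = -14·sin(2·t). Integrando la velocidad y usando la condición inicial x(0) = 11, obtenemos x(t) = 7·cos(2·t) + 4. De la ecuación de la posición x(t) = 7·cos(2·t) + 4, sustituimos t = 3*pi/4 para obtener x = 4.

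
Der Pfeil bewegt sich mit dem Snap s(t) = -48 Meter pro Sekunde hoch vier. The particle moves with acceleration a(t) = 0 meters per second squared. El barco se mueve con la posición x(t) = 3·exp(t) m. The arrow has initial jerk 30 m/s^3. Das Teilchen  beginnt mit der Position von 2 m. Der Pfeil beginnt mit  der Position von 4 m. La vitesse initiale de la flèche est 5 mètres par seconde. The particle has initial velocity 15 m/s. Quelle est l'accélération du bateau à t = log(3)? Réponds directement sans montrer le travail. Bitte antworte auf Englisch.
At t = log(3), a = 9.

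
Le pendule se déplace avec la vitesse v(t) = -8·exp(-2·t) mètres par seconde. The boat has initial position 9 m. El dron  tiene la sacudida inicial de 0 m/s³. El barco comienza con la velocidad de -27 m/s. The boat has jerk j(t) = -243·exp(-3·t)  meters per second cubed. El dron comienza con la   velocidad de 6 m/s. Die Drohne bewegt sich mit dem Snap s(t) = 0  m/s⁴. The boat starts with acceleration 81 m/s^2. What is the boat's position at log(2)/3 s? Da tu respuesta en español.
Debemos encontrar la antiderivada de nuestra ecuación de la sacudida j(t) = -243·exp(-3·t) 3 veces. La antiderivada de la sacudida es la aceleración. Usando a(0) = 81, obtenemos a(t) = 81·exp(-3·t). Tomando ∫a(t)dt y aplicando v(0) = -27, encontramos v(t) = -27·exp(-3·t). La integral de la velocidad es la posición. Usando x(0) = 9, obtenemos x(t) = 9·exp(-3·t). De la ecuación de la posición x(t) = 9·exp(-3·t), sustituimos t = log(2)/3 para obtener x = 9/2.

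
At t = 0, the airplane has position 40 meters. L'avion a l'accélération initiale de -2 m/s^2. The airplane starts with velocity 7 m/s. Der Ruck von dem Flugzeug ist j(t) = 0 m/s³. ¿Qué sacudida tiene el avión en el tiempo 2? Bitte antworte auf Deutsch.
Wir haben den Ruck j(t) = 0. Durch Einsetzen von t = 2: j(2) = 0.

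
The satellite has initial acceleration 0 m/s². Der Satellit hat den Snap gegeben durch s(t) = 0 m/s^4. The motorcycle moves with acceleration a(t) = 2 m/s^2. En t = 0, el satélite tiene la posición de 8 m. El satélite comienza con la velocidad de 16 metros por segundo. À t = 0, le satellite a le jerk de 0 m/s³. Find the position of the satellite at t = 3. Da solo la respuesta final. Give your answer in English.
The answer is 56.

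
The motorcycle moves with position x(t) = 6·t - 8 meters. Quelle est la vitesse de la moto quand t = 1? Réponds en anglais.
To solve this, we need to take 1 derivative of our position equation x(t) = 6·t - 8. The derivative of position gives velocity: v(t) = 6. We have velocity v(t) = 6. Substituting t = 1: v(1) = 6.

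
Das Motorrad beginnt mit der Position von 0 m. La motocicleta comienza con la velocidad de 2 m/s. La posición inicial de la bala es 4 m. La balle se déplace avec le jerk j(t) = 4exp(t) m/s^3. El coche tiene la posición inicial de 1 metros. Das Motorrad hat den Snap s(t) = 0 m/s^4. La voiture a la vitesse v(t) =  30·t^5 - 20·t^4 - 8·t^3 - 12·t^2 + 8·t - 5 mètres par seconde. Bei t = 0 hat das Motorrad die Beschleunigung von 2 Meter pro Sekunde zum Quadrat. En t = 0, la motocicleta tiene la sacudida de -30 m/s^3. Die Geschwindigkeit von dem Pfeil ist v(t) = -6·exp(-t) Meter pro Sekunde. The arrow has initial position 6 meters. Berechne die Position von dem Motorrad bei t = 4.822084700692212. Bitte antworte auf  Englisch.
We need to integrate our snap equation s(t) = 0 4 times. Integrating snap and using the initial condition j(0) = -30, we get j(t) = -30. The integral of jerk, with a(0) = 2, gives acceleration: a(t) = 2 - 30·t. Taking ∫a(t)dt and applying v(0) = 2, we find v(t) = -15·t^2 + 2·t + 2. Taking ∫v(t)dt and applying x(0) = 0, we find x(t) = -5·t^3 + t^2 + 2·t. From the given position equation x(t) = -5·t^3 + t^2 + 2·t, we substitute t = 4.822084700692212 to get x = -527.730973002828.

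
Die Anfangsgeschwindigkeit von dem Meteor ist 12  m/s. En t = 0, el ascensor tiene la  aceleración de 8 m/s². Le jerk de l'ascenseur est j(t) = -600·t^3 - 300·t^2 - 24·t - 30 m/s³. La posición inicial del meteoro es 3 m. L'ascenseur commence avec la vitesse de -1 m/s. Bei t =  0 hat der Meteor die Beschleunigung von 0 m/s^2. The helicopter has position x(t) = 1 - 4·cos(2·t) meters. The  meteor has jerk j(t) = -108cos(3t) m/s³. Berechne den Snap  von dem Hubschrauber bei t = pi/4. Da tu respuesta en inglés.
We must differentiate our position equation x(t) = 1 - 4·cos(2·t) 4 times. The derivative of position gives velocity: v(t) = 8·sin(2·t). Differentiating velocity, we get acceleration: a(t) = 16·cos(2·t). Taking d/dt of a(t), we find j(t) = -32·sin(2·t). Taking d/dt of j(t), we find s(t) = -64·cos(2·t). Using s(t) = -64·cos(2·t) and substituting t = pi/4, we find s = 0.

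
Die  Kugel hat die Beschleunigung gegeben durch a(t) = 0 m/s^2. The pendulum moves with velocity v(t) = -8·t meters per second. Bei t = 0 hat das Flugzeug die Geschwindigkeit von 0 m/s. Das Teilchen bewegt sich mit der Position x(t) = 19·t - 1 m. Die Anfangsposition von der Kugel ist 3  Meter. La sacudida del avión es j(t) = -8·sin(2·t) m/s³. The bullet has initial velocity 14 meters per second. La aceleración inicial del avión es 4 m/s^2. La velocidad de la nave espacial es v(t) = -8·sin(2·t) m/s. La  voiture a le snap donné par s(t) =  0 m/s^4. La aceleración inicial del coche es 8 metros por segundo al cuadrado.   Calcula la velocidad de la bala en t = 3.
Partiendo de la aceleración a(t) = 0, tomamos 1 antiderivada. La antiderivada de la aceleración es la velocidad. Usando v(0) = 14, obtenemos v(t) = 14. Tenemos la velocidad v(t) = 14. Sustituyendo t = 3: v(3) = 14.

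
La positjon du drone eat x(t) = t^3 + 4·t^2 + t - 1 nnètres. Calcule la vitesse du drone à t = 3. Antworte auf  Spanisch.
Debemos derivar nuestra ecuación de la posición x(t) = t^3 + 4·t^2 + t - 1 1 vez. La derivada de la posición da la velocidad: v(t) = 3·t^2 + 8·t + 1. De la ecuación de la velocidad v(t) = 3·t^2 + 8·t + 1, sustituimos t = 3 para obtener v = 52.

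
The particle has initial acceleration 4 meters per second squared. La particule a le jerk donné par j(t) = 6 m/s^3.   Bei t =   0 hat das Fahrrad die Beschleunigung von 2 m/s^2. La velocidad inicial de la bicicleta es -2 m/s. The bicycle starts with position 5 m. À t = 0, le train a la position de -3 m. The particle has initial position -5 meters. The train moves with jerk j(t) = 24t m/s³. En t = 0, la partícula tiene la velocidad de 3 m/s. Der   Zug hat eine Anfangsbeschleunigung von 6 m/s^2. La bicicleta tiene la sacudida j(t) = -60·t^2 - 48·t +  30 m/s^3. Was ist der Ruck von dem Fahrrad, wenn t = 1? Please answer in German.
Mit j(t) = -60·t^2 - 48·t + 30 und Einsetzen von t = 1, finden wir j = -78.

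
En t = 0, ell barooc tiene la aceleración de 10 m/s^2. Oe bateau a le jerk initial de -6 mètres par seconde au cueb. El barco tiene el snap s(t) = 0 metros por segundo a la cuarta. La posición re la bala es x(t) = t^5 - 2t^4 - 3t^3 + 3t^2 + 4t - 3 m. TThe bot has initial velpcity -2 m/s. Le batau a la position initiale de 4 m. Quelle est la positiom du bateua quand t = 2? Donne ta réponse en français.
Pour résoudre ceci, nous devons prendre 4 primitives de notre équation du snap s(t) = 0. En prenant ∫s(t)dt et en appliquant j(0) = -6, nous trouvons j(t) = -6. En intégrant le jerk et en utilisant la condition initiale a(0) = 10, nous obtenons a(t) = 10 - 6·t. L'intégrale de l'accélération est la vitesse. En utilisant v(0) = -2, nous obtenons v(t) = -3·t^2 + 10·t - 2. L'intégrale de la vitesse est la position. En utilisant x(0) = 4, nous obtenons x(t) = -t^3 + 5·t^2 - 2·t + 4. En utilisant x(t) = -t^3 + 5·t^2 - 2·t + 4 et en substituant t = 2, nous trouvons x = 12.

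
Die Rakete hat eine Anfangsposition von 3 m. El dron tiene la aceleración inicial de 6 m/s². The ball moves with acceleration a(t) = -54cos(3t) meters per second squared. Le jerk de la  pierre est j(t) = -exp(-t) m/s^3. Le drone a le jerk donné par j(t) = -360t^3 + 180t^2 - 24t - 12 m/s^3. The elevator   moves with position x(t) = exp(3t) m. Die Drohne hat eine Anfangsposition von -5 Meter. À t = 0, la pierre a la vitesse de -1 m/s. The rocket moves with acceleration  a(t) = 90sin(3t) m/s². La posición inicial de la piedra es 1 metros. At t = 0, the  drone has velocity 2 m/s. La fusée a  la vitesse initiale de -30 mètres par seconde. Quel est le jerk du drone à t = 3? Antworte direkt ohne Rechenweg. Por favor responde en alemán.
Der Ruck bei t = 3 ist j = -8184.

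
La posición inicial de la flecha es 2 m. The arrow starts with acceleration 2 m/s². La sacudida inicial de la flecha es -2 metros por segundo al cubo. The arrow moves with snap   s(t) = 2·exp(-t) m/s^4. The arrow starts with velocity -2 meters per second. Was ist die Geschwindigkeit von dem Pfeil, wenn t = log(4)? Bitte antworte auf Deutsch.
Um dies zu lösen, müssen wir 3 Stammfunktionen unserer Gleichung für den Snap s(t) = 2·exp(-t) finden. Mit ∫s(t)dt und Anwendung von j(0) = -2, finden wir j(t) = -2·exp(-t). Das Integral von dem Ruck, mit a(0) = 2, ergibt die Beschleunigung: a(t) = 2·exp(-t). Mit ∫a(t)dt und Anwendung von v(0) = -2, finden wir v(t) = -2·exp(-t). Wir haben die Geschwindigkeit v(t) = -2·exp(-t). Durch Einsetzen von t = log(4): v(log(4)) = -1/2.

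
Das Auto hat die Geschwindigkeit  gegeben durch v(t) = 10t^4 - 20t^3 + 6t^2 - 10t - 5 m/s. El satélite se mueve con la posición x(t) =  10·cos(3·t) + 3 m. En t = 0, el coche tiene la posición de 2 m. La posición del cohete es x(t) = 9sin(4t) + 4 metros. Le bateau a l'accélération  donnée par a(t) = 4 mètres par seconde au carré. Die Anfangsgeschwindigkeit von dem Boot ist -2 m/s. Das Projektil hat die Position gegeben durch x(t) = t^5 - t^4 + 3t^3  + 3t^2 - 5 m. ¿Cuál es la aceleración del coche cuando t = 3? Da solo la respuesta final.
En t = 3, a = 566.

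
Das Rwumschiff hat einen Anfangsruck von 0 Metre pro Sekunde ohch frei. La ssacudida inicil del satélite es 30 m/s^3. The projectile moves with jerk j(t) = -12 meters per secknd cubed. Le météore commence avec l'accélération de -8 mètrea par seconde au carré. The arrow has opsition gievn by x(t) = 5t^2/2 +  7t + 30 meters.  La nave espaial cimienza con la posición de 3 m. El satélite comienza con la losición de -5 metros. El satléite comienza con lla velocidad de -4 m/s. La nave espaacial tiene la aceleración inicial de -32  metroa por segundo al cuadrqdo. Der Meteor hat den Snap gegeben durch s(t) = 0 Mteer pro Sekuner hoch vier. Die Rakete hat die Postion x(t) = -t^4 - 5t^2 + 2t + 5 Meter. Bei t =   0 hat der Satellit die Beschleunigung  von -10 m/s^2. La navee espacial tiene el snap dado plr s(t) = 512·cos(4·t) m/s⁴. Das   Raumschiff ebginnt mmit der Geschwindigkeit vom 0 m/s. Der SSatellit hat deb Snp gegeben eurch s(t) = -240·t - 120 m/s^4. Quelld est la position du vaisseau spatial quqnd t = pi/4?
Nous devons intégrer notre équation du snap s(t) = 512·cos(4·t) 4 fois. En prenant ∫s(t)dt et en appliquant j(0) = 0, nous trouvons j(t) = 128·sin(4·t). En prenant ∫j(t)dt et en appliquant a(0) = -32, nous trouvons a(t) = -32·cos(4·t). En intégrant l'accélération et en utilisant la condition initiale v(0) = 0, nous obtenons v(t) = -8·sin(4·t). L'intégrale de la vitesse, avec x(0) = 3, donne la position: x(t) = 2·cos(4·t) + 1. De l'équation de la position x(t) = 2·cos(4·t) + 1, nous substituons t = pi/4 pour obtenir x = -1.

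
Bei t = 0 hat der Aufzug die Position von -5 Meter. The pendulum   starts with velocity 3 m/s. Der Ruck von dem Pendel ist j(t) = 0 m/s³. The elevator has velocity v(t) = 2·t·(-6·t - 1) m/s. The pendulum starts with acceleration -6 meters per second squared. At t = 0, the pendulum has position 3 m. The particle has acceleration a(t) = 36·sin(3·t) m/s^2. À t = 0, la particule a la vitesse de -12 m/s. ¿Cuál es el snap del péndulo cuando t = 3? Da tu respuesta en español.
Para resolver esto, necesitamos tomar 1 derivada de nuestra ecuación de la sacudida j(t) = 0. Derivando la sacudida, obtenemos el snap: s(t) = 0. Tenemos el snap s(t) = 0. Sustituyendo t = 3: s(3) = 0.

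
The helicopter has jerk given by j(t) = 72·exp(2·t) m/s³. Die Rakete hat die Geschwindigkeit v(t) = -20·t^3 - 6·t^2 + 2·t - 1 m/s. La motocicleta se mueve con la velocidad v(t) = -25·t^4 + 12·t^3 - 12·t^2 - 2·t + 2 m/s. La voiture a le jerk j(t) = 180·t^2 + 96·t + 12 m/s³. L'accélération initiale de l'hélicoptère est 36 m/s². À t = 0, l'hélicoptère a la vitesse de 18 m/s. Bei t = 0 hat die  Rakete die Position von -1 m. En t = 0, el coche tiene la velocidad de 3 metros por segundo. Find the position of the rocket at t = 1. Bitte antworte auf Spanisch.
Necesitamos integrar nuestra ecuación de la velocidad v(t) = -20·t^3 - 6·t^2 + 2·t - 1 1 vez. La antiderivada de la velocidad, con x(0) = -1, da la posición: x(t) = -5·t^4 - 2·t^3 + t^2 - t - 1. Tenemos la posición x(t) = -5·t^4 - 2·t^3 + t^2 - t - 1. Sustituyendo t = 1: x(1) = -8.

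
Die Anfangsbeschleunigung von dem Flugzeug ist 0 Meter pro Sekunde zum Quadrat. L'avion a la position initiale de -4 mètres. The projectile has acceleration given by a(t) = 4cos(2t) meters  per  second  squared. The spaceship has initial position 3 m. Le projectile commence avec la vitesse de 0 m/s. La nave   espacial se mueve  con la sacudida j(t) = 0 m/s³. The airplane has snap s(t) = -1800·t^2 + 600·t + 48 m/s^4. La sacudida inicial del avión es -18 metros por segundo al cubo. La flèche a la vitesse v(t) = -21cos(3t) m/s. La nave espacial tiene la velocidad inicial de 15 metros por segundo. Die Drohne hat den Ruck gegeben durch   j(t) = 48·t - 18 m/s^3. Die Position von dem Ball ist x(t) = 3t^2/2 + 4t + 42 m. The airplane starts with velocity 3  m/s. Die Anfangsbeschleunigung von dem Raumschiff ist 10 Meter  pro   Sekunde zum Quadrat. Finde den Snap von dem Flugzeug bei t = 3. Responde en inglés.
From the given snap equation s(t) = -1800·t^2 + 600·t + 48, we substitute t = 3 to get s = -14352.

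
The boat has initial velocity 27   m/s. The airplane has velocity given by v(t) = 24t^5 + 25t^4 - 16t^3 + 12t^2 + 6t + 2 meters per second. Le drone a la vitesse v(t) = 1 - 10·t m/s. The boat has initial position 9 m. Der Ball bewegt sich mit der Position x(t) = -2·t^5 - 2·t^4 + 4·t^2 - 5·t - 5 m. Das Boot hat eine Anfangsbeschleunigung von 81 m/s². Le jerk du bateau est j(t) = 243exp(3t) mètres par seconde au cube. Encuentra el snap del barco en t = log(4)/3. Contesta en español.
Partiendo de la sacudida j(t) = 243·exp(3·t), tomamos 1 derivada. Tomando d/dt de j(t), encontramos s(t) = 729·exp(3·t). Tenemos el snap s(t) = 729·exp(3·t). Sustituyendo t = log(4)/3: s(log(4)/3) = 2916.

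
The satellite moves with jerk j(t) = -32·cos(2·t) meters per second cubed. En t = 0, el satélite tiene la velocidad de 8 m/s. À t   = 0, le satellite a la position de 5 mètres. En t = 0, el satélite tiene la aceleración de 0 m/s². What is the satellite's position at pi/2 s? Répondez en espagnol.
Para resolver esto, necesitamos tomar 3 antiderivadas de nuestra ecuación de la sacudida j(t) = -32·cos(2·t). Integrando la sacudida y usando la condición inicial a(0) = 0, obtenemos a(t) = -16·sin(2·t). La integral de la aceleración es la velocidad. Usando v(0) = 8, obtenemos v(t) = 8·cos(2·t). La integral de la velocidad es la posición. Usando x(0) = 5, obtenemos x(t) = 4·sin(2·t) + 5. De la ecuación de la posición x(t) = 4·sin(2·t) + 5, sustituimos t = pi/2 para obtener x = 5.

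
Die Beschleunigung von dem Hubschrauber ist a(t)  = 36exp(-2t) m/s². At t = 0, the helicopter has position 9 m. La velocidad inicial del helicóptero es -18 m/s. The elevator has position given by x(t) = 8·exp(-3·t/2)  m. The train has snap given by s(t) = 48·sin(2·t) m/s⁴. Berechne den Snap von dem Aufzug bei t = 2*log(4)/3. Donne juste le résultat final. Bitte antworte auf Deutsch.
Der Snap bei t = 2*log(4)/3 ist s = 81/8.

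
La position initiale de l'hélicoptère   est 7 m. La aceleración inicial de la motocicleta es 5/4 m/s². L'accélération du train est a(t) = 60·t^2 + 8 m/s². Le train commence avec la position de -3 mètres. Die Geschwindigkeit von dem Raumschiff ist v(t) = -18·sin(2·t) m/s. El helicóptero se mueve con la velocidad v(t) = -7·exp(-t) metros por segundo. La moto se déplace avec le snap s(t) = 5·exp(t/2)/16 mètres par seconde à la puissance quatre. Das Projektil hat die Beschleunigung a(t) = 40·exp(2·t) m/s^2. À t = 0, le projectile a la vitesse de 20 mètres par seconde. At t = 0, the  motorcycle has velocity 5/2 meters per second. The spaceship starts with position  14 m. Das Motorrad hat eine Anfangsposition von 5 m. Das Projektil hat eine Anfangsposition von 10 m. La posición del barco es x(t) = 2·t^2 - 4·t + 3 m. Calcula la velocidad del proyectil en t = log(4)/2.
Necesitamos integrar nuestra ecuación de la aceleración a(t) = 40·exp(2·t) 1 vez. La antiderivada de la aceleración es la velocidad. Usando v(0) = 20, obtenemos v(t) = 20·exp(2·t). De la ecuación de la velocidad v(t) = 20·exp(2·t), sustituimos t = log(4)/2 para obtener v = 80.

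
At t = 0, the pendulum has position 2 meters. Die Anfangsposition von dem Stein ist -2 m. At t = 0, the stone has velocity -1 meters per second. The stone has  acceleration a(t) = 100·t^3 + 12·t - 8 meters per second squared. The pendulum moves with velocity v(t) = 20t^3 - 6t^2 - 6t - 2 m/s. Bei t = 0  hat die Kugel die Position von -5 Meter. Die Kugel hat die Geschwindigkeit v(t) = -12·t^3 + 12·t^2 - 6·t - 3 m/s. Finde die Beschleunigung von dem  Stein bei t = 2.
Aus der Gleichung für die Beschleunigung a(t) = 100·t^3 + 12·t - 8, setzen wir t = 2 ein und erhalten a = 816.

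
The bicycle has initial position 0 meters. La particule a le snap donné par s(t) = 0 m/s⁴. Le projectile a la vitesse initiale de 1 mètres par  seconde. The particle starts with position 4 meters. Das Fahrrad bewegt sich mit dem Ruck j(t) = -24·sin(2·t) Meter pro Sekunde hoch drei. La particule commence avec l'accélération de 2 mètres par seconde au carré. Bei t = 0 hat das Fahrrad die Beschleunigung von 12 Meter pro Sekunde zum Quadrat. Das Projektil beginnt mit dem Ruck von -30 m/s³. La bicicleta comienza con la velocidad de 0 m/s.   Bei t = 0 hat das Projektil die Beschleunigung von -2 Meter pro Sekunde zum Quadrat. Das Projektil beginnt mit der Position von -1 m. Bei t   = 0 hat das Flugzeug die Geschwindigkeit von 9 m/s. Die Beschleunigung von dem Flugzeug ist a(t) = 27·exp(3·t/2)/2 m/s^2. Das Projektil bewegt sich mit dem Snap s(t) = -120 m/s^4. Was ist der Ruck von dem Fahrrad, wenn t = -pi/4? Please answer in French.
De l'équation du jerk j(t) = -24·sin(2·t), nous substituons t = -pi/4 pour obtenir j = 24.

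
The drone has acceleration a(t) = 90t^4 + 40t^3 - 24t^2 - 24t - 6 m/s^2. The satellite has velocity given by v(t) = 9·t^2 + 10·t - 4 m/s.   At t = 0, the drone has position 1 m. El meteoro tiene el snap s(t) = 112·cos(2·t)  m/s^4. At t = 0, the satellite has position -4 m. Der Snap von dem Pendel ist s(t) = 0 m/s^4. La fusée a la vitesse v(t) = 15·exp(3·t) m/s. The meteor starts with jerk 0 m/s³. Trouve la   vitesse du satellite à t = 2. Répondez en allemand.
Mit v(t) = 9·t^2 + 10·t - 4 und Einsetzen von t = 2, finden wir v = 52.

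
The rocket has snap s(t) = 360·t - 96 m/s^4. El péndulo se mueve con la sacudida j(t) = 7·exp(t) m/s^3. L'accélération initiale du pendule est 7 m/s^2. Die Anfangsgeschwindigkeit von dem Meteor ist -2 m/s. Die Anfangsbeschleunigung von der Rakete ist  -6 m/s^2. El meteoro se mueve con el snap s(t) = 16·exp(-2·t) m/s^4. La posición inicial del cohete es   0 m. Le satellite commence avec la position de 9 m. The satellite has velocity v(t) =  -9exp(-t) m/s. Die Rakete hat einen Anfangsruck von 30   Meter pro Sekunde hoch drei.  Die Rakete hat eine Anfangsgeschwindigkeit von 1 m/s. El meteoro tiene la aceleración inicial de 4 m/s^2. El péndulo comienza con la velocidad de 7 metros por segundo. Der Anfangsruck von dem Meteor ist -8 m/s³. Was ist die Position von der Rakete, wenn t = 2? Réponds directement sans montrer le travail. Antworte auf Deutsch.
Die Antwort ist 62.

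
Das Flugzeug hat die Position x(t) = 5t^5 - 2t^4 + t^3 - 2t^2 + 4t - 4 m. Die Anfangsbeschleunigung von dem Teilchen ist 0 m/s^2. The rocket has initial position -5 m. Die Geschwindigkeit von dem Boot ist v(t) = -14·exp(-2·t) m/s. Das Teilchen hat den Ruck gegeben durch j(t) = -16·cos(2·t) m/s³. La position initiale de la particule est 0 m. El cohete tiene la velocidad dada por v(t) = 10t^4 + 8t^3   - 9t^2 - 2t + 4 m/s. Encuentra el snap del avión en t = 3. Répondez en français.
Pour résoudre ceci, nous devons prendre 4 dérivées de notre équation de la position x(t) = 5·t^5 - 2·t^4 + t^3 - 2·t^2 + 4·t - 4. En prenant d/dt de x(t), nous trouvons v(t) = 25·t^4 - 8·t^3 + 3·t^2 - 4·t + 4. En dérivant la vitesse, nous obtenons l'accélération: a(t) = 100·t^3 - 24·t^2 + 6·t - 4. La dérivée de l'accélération donne le jerk: j(t) = 300·t^2 - 48·t + 6. En dérivant le jerk, nous obtenons le snap: s(t) = 600·t - 48. De l'équation du snap s(t) = 600·t - 48, nous substituons t = 3 pour obtenir s = 1752.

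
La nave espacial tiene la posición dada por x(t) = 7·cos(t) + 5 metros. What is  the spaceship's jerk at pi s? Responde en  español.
Partiendo de la posición x(t) = 7·cos(t) + 5, tomamos 3 derivadas. La derivada de la posición da la velocidad: v(t) = -7·sin(t). Tomando d/dt de v(t), encontramos a(t) = -7·cos(t). Derivando la aceleración, obtenemos la sacudida: j(t) = 7·sin(t). Tenemos la sacudida j(t) = 7·sin(t). Sustituyendo t = pi: j(pi) = 0.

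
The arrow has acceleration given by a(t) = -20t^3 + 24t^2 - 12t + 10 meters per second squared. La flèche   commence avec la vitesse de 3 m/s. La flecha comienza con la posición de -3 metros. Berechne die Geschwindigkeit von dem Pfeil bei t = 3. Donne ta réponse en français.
Pour résoudre ceci, nous devons prendre 1 intégrale de notre équation de l'accélération a(t) = -20·t^3 + 24·t^2 - 12·t + 10. En prenant ∫a(t)dt et en appliquant v(0) = 3, nous trouvons v(t) = -5·t^4 + 8·t^3 - 6·t^2 + 10·t + 3. De l'équation de la vitesse v(t) = -5·t^4 + 8·t^3 - 6·t^2 + 10·t + 3, nous substituons t = 3 pour obtenir v = -210.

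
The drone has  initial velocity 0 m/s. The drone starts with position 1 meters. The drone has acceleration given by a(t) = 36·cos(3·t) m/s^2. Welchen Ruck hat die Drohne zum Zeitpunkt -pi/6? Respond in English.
Starting from acceleration a(t) = 36·cos(3·t), we take 1 derivative. Differentiating acceleration, we get jerk: j(t) = -108·sin(3·t). From the given jerk equation j(t) = -108·sin(3·t), we substitute t = -pi/6 to get j = 108.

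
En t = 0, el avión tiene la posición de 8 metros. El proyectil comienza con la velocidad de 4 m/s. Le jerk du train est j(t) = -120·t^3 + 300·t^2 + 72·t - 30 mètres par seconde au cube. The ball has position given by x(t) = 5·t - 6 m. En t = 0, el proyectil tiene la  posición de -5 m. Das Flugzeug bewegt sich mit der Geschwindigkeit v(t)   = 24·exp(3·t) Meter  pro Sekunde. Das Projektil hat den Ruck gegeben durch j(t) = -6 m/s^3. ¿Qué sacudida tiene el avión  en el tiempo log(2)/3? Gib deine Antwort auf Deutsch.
Um dies zu lösen, müssen wir 2 Ableitungen unserer Gleichung für die Geschwindigkeit v(t) = 24·exp(3·t) nehmen. Die Ableitung von der Geschwindigkeit ergibt die Beschleunigung: a(t) = 72·exp(3·t). Die Ableitung von der Beschleunigung ergibt den Ruck: j(t) = 216·exp(3·t). Mit j(t) = 216·exp(3·t) und Einsetzen von t = log(2)/3, finden wir j = 432.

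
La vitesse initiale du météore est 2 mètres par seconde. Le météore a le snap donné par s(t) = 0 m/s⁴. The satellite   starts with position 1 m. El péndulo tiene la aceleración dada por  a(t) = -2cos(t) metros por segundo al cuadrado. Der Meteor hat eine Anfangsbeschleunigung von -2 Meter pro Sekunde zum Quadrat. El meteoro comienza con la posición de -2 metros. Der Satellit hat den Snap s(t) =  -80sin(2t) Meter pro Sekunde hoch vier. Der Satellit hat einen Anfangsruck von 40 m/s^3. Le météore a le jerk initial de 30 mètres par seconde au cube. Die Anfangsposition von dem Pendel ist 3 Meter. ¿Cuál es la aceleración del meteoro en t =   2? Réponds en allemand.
Wir müssen das Integral unserer Gleichung für den Snap s(t) = 0 2-mal finden. Das Integral von dem Snap ist der Ruck. Mit j(0) = 30 erhalten wir j(t) = 30. Mit ∫j(t)dt und Anwendung von a(0) = -2, finden wir a(t) = 30·t - 2. Mit a(t) = 30·t - 2 und Einsetzen von t = 2, finden wir a = 58.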